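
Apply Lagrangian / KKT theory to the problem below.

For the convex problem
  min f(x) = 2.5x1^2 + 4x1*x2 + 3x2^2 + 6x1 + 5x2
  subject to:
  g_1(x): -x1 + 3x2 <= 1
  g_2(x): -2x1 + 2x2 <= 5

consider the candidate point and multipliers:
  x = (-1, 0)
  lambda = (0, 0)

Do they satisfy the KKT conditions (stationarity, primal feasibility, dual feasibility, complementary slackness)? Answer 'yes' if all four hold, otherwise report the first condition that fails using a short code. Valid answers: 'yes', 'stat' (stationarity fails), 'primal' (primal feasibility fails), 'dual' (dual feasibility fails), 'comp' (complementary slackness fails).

Gradient of f: grad f(x) = Q x + c = (1, 1)
Constraint values g_i(x) = a_i^T x - b_i:
  g_1((-1, 0)) = 0
  g_2((-1, 0)) = -3
Stationarity residual: grad f(x) + sum_i lambda_i a_i = (1, 1)
  -> stationarity FAILS
Primal feasibility (all g_i <= 0): OK
Dual feasibility (all lambda_i >= 0): OK
Complementary slackness (lambda_i * g_i(x) = 0 for all i): OK

Verdict: the first failing condition is stationarity -> stat.

stat


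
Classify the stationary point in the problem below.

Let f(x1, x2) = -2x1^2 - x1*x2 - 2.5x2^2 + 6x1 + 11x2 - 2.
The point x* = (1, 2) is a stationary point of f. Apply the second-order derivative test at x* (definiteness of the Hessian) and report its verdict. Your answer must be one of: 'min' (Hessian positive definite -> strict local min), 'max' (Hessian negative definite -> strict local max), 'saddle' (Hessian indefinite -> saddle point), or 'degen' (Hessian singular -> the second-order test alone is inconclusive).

Compute the Hessian H = grad^2 f:
  H = [[-4, -1], [-1, -5]]
Verify stationarity: grad f(x*) = H x* + g = (0, 0).
Eigenvalues of H: -5.618, -3.382.
Both eigenvalues < 0, so H is negative definite -> x* is a strict local max.

max


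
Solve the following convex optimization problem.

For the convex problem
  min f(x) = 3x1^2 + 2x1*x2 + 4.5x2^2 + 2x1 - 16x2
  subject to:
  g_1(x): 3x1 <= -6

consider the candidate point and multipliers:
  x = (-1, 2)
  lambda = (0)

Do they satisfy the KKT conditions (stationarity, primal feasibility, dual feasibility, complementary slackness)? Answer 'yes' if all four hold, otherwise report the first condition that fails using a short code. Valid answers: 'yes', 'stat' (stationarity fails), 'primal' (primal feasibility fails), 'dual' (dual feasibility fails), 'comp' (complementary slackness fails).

Gradient of f: grad f(x) = Q x + c = (0, 0)
Constraint values g_i(x) = a_i^T x - b_i:
  g_1((-1, 2)) = 3
Stationarity residual: grad f(x) + sum_i lambda_i a_i = (0, 0)
  -> stationarity OK
Primal feasibility (all g_i <= 0): FAILS
Dual feasibility (all lambda_i >= 0): OK
Complementary slackness (lambda_i * g_i(x) = 0 for all i): OK

Verdict: the first failing condition is primal_feasibility -> primal.

primal


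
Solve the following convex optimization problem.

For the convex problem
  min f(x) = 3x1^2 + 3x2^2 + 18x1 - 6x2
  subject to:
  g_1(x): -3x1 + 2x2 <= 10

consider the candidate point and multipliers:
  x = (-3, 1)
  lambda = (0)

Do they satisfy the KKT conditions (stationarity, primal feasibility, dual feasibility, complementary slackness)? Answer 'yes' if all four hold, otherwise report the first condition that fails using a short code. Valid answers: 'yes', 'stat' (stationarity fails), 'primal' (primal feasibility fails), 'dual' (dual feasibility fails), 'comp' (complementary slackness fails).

Gradient of f: grad f(x) = Q x + c = (0, 0)
Constraint values g_i(x) = a_i^T x - b_i:
  g_1((-3, 1)) = 1
Stationarity residual: grad f(x) + sum_i lambda_i a_i = (0, 0)
  -> stationarity OK
Primal feasibility (all g_i <= 0): FAILS
Dual feasibility (all lambda_i >= 0): OK
Complementary slackness (lambda_i * g_i(x) = 0 for all i): OK

Verdict: the first failing condition is primal_feasibility -> primal.

primal


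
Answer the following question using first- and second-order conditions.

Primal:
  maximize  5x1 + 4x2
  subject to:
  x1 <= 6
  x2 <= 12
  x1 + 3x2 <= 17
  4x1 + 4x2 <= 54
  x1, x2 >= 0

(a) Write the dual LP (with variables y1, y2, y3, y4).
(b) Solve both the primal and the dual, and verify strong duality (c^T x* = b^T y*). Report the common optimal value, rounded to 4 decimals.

The standard primal-dual pair for 'max c^T x s.t. A x <= b, x >= 0' is:
  Dual:  min b^T y  s.t.  A^T y >= c,  y >= 0.

So the dual LP is:
  minimize  6y1 + 12y2 + 17y3 + 54y4
  subject to:
    y1 + y3 + 4y4 >= 5
    y2 + 3y3 + 4y4 >= 4
    y1, y2, y3, y4 >= 0

Solving the primal: x* = (6, 3.6667).
  primal value c^T x* = 44.6667.
Solving the dual: y* = (3.6667, 0, 1.3333, 0).
  dual value b^T y* = 44.6667.
Strong duality: c^T x* = b^T y*. Confirmed.

44.6667


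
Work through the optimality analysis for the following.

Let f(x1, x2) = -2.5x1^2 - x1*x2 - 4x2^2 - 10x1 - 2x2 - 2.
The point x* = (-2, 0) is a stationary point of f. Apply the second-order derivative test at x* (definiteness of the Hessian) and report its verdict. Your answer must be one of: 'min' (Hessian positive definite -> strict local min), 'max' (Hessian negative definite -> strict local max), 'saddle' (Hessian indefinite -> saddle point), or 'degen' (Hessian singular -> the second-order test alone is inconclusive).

Compute the Hessian H = grad^2 f:
  H = [[-5, -1], [-1, -8]]
Verify stationarity: grad f(x*) = H x* + g = (0, 0).
Eigenvalues of H: -8.3028, -4.6972.
Both eigenvalues < 0, so H is negative definite -> x* is a strict local max.

max


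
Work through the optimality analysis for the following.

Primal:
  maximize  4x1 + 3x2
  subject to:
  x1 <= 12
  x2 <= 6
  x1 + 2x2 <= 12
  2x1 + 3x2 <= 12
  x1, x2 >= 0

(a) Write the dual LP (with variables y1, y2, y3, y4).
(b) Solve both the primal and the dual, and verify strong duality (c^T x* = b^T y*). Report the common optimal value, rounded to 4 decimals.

The standard primal-dual pair for 'max c^T x s.t. A x <= b, x >= 0' is:
  Dual:  min b^T y  s.t.  A^T y >= c,  y >= 0.

So the dual LP is:
  minimize  12y1 + 6y2 + 12y3 + 12y4
  subject to:
    y1 + y3 + 2y4 >= 4
    y2 + 2y3 + 3y4 >= 3
    y1, y2, y3, y4 >= 0

Solving the primal: x* = (6, 0).
  primal value c^T x* = 24.
Solving the dual: y* = (0, 0, 0, 2).
  dual value b^T y* = 24.
Strong duality: c^T x* = b^T y*. Confirmed.

24


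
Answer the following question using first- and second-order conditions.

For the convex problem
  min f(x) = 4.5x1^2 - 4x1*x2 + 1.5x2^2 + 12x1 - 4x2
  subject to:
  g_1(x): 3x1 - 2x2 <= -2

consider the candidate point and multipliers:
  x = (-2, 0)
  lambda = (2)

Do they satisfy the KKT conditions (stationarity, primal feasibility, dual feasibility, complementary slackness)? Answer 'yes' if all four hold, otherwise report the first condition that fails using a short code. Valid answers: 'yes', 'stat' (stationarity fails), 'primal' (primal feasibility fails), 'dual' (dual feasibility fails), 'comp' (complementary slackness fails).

Gradient of f: grad f(x) = Q x + c = (-6, 4)
Constraint values g_i(x) = a_i^T x - b_i:
  g_1((-2, 0)) = -4
Stationarity residual: grad f(x) + sum_i lambda_i a_i = (0, 0)
  -> stationarity OK
Primal feasibility (all g_i <= 0): OK
Dual feasibility (all lambda_i >= 0): OK
Complementary slackness (lambda_i * g_i(x) = 0 for all i): FAILS

Verdict: the first failing condition is complementary_slackness -> comp.

comp


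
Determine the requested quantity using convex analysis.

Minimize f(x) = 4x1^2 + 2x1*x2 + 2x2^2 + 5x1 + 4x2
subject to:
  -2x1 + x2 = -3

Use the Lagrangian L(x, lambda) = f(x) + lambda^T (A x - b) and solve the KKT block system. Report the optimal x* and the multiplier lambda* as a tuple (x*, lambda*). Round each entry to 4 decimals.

Form the Lagrangian:
  L(x, lambda) = (1/2) x^T Q x + c^T x + lambda^T (A x - b)
Stationarity (grad_x L = 0): Q x + c + A^T lambda = 0.
Primal feasibility: A x = b.

This gives the KKT block system:
  [ Q   A^T ] [ x     ]   [-c ]
  [ A    0  ] [ lambda ] = [ b ]

Solving the linear system:
  x*      = (0.5313, -1.9375)
  lambda* = (2.6875)
  f(x*)   = 1.4844

x* = (0.5313, -1.9375), lambda* = (2.6875)


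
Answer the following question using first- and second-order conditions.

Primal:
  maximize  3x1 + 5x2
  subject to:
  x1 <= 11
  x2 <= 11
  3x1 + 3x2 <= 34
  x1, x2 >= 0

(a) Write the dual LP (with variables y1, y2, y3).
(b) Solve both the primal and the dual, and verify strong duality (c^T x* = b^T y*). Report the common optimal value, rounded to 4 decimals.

The standard primal-dual pair for 'max c^T x s.t. A x <= b, x >= 0' is:
  Dual:  min b^T y  s.t.  A^T y >= c,  y >= 0.

So the dual LP is:
  minimize  11y1 + 11y2 + 34y3
  subject to:
    y1 + 3y3 >= 3
    y2 + 3y3 >= 5
    y1, y2, y3 >= 0

Solving the primal: x* = (0.3333, 11).
  primal value c^T x* = 56.
Solving the dual: y* = (0, 2, 1).
  dual value b^T y* = 56.
Strong duality: c^T x* = b^T y*. Confirmed.

56


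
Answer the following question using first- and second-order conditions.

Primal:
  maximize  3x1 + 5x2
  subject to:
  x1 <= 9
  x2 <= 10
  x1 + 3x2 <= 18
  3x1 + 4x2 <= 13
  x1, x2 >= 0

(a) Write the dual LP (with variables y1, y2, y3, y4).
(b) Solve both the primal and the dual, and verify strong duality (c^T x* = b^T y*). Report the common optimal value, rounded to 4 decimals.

The standard primal-dual pair for 'max c^T x s.t. A x <= b, x >= 0' is:
  Dual:  min b^T y  s.t.  A^T y >= c,  y >= 0.

So the dual LP is:
  minimize  9y1 + 10y2 + 18y3 + 13y4
  subject to:
    y1 + y3 + 3y4 >= 3
    y2 + 3y3 + 4y4 >= 5
    y1, y2, y3, y4 >= 0

Solving the primal: x* = (0, 3.25).
  primal value c^T x* = 16.25.
Solving the dual: y* = (0, 0, 0, 1.25).
  dual value b^T y* = 16.25.
Strong duality: c^T x* = b^T y*. Confirmed.

16.25


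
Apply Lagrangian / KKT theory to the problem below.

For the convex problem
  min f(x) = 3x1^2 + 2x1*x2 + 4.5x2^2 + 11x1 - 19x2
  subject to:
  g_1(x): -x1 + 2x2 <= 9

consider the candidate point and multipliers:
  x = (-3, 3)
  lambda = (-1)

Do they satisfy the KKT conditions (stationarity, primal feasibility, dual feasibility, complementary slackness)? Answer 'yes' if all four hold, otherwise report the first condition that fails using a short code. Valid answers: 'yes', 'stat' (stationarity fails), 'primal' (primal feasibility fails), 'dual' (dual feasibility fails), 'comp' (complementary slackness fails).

Gradient of f: grad f(x) = Q x + c = (-1, 2)
Constraint values g_i(x) = a_i^T x - b_i:
  g_1((-3, 3)) = 0
Stationarity residual: grad f(x) + sum_i lambda_i a_i = (0, 0)
  -> stationarity OK
Primal feasibility (all g_i <= 0): OK
Dual feasibility (all lambda_i >= 0): FAILS
Complementary slackness (lambda_i * g_i(x) = 0 for all i): OK

Verdict: the first failing condition is dual_feasibility -> dual.

dual


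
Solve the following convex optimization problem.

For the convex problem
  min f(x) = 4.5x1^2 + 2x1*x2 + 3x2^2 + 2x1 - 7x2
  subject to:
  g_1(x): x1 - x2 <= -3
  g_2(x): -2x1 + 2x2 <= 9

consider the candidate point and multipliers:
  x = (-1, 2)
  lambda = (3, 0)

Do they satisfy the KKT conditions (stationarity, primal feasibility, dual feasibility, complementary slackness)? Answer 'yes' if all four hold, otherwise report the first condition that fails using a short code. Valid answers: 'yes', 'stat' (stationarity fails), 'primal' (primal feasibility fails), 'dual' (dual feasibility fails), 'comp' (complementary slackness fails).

Gradient of f: grad f(x) = Q x + c = (-3, 3)
Constraint values g_i(x) = a_i^T x - b_i:
  g_1((-1, 2)) = 0
  g_2((-1, 2)) = -3
Stationarity residual: grad f(x) + sum_i lambda_i a_i = (0, 0)
  -> stationarity OK
Primal feasibility (all g_i <= 0): OK
Dual feasibility (all lambda_i >= 0): OK
Complementary slackness (lambda_i * g_i(x) = 0 for all i): OK

Verdict: yes, KKT holds.

yes


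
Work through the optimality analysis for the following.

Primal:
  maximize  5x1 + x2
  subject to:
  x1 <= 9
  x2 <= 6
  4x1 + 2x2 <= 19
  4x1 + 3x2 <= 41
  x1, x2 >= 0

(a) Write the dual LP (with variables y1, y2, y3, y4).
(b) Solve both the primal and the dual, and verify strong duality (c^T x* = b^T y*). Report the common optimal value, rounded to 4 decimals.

The standard primal-dual pair for 'max c^T x s.t. A x <= b, x >= 0' is:
  Dual:  min b^T y  s.t.  A^T y >= c,  y >= 0.

So the dual LP is:
  minimize  9y1 + 6y2 + 19y3 + 41y4
  subject to:
    y1 + 4y3 + 4y4 >= 5
    y2 + 2y3 + 3y4 >= 1
    y1, y2, y3, y4 >= 0

Solving the primal: x* = (4.75, 0).
  primal value c^T x* = 23.75.
Solving the dual: y* = (0, 0, 1.25, 0).
  dual value b^T y* = 23.75.
Strong duality: c^T x* = b^T y*. Confirmed.

23.75


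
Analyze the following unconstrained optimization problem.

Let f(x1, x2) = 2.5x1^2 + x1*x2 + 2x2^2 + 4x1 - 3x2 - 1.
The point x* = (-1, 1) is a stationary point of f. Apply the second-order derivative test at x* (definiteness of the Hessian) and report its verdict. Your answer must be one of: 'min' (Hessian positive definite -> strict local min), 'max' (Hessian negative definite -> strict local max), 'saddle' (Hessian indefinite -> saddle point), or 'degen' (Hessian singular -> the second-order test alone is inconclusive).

Compute the Hessian H = grad^2 f:
  H = [[5, 1], [1, 4]]
Verify stationarity: grad f(x*) = H x* + g = (0, 0).
Eigenvalues of H: 3.382, 5.618.
Both eigenvalues > 0, so H is positive definite -> x* is a strict local min.

min


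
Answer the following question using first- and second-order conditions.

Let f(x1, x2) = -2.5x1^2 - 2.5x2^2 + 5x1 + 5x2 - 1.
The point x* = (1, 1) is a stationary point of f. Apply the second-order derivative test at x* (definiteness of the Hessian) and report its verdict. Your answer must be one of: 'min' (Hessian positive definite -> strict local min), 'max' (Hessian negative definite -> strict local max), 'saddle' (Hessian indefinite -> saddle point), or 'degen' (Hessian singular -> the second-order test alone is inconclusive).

Compute the Hessian H = grad^2 f:
  H = [[-5, 0], [0, -5]]
Verify stationarity: grad f(x*) = H x* + g = (0, 0).
Eigenvalues of H: -5, -5.
Both eigenvalues < 0, so H is negative definite -> x* is a strict local max.

max


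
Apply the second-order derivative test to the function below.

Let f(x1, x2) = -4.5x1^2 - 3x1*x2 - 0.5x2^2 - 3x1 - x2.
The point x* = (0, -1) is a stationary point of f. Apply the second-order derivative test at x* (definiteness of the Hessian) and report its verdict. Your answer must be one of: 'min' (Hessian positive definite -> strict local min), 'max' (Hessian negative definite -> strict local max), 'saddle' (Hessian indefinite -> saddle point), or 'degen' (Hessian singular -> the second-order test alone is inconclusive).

Compute the Hessian H = grad^2 f:
  H = [[-9, -3], [-3, -1]]
Verify stationarity: grad f(x*) = H x* + g = (0, 0).
Eigenvalues of H: -10, 0.
H has a zero eigenvalue (singular; negative semidefinite but not definite), so H is neither positive definite, negative definite, nor indefinite. The second-order test alone is inconclusive -> degen.
(Indeed, f is constant along the null direction of H through x*, so x* is not a strict local extremum.)

degen


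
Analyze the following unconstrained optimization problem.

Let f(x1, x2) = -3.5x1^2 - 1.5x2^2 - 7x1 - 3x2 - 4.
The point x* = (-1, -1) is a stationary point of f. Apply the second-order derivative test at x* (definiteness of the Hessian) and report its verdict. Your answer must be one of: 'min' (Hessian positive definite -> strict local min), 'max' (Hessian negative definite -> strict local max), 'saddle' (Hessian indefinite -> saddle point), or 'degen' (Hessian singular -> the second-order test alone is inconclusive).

Compute the Hessian H = grad^2 f:
  H = [[-7, 0], [0, -3]]
Verify stationarity: grad f(x*) = H x* + g = (0, 0).
Eigenvalues of H: -7, -3.
Both eigenvalues < 0, so H is negative definite -> x* is a strict local max.

max


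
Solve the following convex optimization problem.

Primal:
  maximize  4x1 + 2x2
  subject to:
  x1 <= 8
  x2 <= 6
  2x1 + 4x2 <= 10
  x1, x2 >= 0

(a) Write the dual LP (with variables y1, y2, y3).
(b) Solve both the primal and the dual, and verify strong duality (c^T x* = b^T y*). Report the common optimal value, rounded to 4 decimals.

The standard primal-dual pair for 'max c^T x s.t. A x <= b, x >= 0' is:
  Dual:  min b^T y  s.t.  A^T y >= c,  y >= 0.

So the dual LP is:
  minimize  8y1 + 6y2 + 10y3
  subject to:
    y1 + 2y3 >= 4
    y2 + 4y3 >= 2
    y1, y2, y3 >= 0

Solving the primal: x* = (5, 0).
  primal value c^T x* = 20.
Solving the dual: y* = (0, 0, 2).
  dual value b^T y* = 20.
Strong duality: c^T x* = b^T y*. Confirmed.

20


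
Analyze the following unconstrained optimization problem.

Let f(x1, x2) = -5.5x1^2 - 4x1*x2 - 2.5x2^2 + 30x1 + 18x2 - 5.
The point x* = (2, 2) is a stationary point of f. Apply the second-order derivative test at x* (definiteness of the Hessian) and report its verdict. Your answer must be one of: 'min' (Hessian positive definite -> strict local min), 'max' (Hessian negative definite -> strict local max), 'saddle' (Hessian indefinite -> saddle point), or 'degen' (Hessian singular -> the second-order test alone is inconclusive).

Compute the Hessian H = grad^2 f:
  H = [[-11, -4], [-4, -5]]
Verify stationarity: grad f(x*) = H x* + g = (0, 0).
Eigenvalues of H: -13, -3.
Both eigenvalues < 0, so H is negative definite -> x* is a strict local max.

max


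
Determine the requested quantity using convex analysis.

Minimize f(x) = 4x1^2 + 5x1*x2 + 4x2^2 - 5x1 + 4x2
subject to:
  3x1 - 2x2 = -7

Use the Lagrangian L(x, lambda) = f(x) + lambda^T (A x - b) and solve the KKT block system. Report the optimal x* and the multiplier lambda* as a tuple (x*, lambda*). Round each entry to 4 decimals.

Form the Lagrangian:
  L(x, lambda) = (1/2) x^T Q x + c^T x + lambda^T (A x - b)
Stationarity (grad_x L = 0): Q x + c + A^T lambda = 0.
Primal feasibility: A x = b.

This gives the KKT block system:
  [ Q   A^T ] [ x     ]   [-c ]
  [ A    0  ] [ lambda ] = [ b ]

Solving the linear system:
  x*      = (-1.4756, 1.2866)
  lambda* = (3.4573)
  f(x*)   = 18.3628

x* = (-1.4756, 1.2866), lambda* = (3.4573)


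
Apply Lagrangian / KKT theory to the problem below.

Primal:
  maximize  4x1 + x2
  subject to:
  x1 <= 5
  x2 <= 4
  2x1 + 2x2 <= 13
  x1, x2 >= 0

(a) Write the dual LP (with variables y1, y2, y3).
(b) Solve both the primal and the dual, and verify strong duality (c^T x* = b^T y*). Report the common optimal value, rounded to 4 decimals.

The standard primal-dual pair for 'max c^T x s.t. A x <= b, x >= 0' is:
  Dual:  min b^T y  s.t.  A^T y >= c,  y >= 0.

So the dual LP is:
  minimize  5y1 + 4y2 + 13y3
  subject to:
    y1 + 2y3 >= 4
    y2 + 2y3 >= 1
    y1, y2, y3 >= 0

Solving the primal: x* = (5, 1.5).
  primal value c^T x* = 21.5.
Solving the dual: y* = (3, 0, 0.5).
  dual value b^T y* = 21.5.
Strong duality: c^T x* = b^T y*. Confirmed.

21.5


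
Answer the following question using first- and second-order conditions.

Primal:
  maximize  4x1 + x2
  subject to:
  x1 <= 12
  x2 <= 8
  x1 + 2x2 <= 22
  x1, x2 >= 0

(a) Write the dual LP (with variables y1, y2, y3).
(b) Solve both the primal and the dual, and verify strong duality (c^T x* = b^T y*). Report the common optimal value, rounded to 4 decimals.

The standard primal-dual pair for 'max c^T x s.t. A x <= b, x >= 0' is:
  Dual:  min b^T y  s.t.  A^T y >= c,  y >= 0.

So the dual LP is:
  minimize  12y1 + 8y2 + 22y3
  subject to:
    y1 + y3 >= 4
    y2 + 2y3 >= 1
    y1, y2, y3 >= 0

Solving the primal: x* = (12, 5).
  primal value c^T x* = 53.
Solving the dual: y* = (3.5, 0, 0.5).
  dual value b^T y* = 53.
Strong duality: c^T x* = b^T y*. Confirmed.

53


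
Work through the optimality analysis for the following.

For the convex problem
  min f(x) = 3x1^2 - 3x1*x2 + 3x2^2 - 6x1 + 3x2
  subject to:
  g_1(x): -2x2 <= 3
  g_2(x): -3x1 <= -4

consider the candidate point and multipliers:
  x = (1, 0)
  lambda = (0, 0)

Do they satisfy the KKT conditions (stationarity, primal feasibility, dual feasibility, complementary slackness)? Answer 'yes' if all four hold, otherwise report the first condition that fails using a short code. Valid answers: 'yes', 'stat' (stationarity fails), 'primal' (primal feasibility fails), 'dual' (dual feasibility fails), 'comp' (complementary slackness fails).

Gradient of f: grad f(x) = Q x + c = (0, 0)
Constraint values g_i(x) = a_i^T x - b_i:
  g_1((1, 0)) = -3
  g_2((1, 0)) = 1
Stationarity residual: grad f(x) + sum_i lambda_i a_i = (0, 0)
  -> stationarity OK
Primal feasibility (all g_i <= 0): FAILS
Dual feasibility (all lambda_i >= 0): OK
Complementary slackness (lambda_i * g_i(x) = 0 for all i): OK

Verdict: the first failing condition is primal_feasibility -> primal.

primal


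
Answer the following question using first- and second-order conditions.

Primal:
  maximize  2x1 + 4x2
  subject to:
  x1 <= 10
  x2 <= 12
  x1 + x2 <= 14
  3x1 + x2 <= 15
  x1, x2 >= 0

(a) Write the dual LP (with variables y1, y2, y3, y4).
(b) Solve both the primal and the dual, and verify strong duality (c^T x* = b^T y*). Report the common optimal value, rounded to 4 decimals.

The standard primal-dual pair for 'max c^T x s.t. A x <= b, x >= 0' is:
  Dual:  min b^T y  s.t.  A^T y >= c,  y >= 0.

So the dual LP is:
  minimize  10y1 + 12y2 + 14y3 + 15y4
  subject to:
    y1 + y3 + 3y4 >= 2
    y2 + y3 + y4 >= 4
    y1, y2, y3, y4 >= 0

Solving the primal: x* = (1, 12).
  primal value c^T x* = 50.
Solving the dual: y* = (0, 3.3333, 0, 0.6667).
  dual value b^T y* = 50.
Strong duality: c^T x* = b^T y*. Confirmed.

50


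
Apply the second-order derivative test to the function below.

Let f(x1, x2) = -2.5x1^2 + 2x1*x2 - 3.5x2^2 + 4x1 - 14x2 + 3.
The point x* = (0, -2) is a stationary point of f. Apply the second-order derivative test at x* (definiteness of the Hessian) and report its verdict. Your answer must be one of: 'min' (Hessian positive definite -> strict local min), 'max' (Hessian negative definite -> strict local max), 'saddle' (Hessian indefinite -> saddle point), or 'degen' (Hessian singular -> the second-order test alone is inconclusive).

Compute the Hessian H = grad^2 f:
  H = [[-5, 2], [2, -7]]
Verify stationarity: grad f(x*) = H x* + g = (0, 0).
Eigenvalues of H: -8.2361, -3.7639.
Both eigenvalues < 0, so H is negative definite -> x* is a strict local max.

max


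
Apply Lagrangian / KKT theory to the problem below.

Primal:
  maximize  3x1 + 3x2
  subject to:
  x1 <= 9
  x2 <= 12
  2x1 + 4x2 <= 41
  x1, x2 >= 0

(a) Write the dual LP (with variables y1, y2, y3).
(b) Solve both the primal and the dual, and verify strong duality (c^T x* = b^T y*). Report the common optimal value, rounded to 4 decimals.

The standard primal-dual pair for 'max c^T x s.t. A x <= b, x >= 0' is:
  Dual:  min b^T y  s.t.  A^T y >= c,  y >= 0.

So the dual LP is:
  minimize  9y1 + 12y2 + 41y3
  subject to:
    y1 + 2y3 >= 3
    y2 + 4y3 >= 3
    y1, y2, y3 >= 0

Solving the primal: x* = (9, 5.75).
  primal value c^T x* = 44.25.
Solving the dual: y* = (1.5, 0, 0.75).
  dual value b^T y* = 44.25.
Strong duality: c^T x* = b^T y*. Confirmed.

44.25


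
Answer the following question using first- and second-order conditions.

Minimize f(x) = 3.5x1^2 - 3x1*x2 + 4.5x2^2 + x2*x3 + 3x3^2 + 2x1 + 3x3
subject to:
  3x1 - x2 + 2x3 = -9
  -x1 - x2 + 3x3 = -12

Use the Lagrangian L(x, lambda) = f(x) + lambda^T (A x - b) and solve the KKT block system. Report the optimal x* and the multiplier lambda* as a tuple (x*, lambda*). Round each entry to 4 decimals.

Form the Lagrangian:
  L(x, lambda) = (1/2) x^T Q x + c^T x + lambda^T (A x - b)
Stationarity (grad_x L = 0): Q x + c + A^T lambda = 0.
Primal feasibility: A x = b.

This gives the KKT block system:
  [ Q   A^T ] [ x     ]   [-c ]
  [ A    0  ] [ lambda ] = [ b ]

Solving the linear system:
  x*      = (-0.1722, 1.1063, -3.6886)
  lambda* = (2.327, 4.4572)
  f(x*)   = 31.5095

x* = (-0.1722, 1.1063, -3.6886), lambda* = (2.327, 4.4572)


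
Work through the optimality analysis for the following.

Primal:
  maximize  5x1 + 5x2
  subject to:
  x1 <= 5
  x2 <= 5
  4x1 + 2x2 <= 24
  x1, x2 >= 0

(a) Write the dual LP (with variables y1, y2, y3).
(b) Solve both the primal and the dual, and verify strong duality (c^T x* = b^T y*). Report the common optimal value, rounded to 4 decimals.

The standard primal-dual pair for 'max c^T x s.t. A x <= b, x >= 0' is:
  Dual:  min b^T y  s.t.  A^T y >= c,  y >= 0.

So the dual LP is:
  minimize  5y1 + 5y2 + 24y3
  subject to:
    y1 + 4y3 >= 5
    y2 + 2y3 >= 5
    y1, y2, y3 >= 0

Solving the primal: x* = (3.5, 5).
  primal value c^T x* = 42.5.
Solving the dual: y* = (0, 2.5, 1.25).
  dual value b^T y* = 42.5.
Strong duality: c^T x* = b^T y*. Confirmed.

42.5


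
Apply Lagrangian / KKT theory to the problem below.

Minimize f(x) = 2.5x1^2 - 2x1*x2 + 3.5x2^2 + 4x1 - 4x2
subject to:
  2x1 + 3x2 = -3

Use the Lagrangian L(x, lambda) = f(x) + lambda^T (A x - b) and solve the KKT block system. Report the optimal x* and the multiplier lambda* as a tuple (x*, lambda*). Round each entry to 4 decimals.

Form the Lagrangian:
  L(x, lambda) = (1/2) x^T Q x + c^T x + lambda^T (A x - b)
Stationarity (grad_x L = 0): Q x + c + A^T lambda = 0.
Primal feasibility: A x = b.

This gives the KKT block system:
  [ Q   A^T ] [ x     ]   [-c ]
  [ A    0  ] [ lambda ] = [ b ]

Solving the linear system:
  x*      = (-1.2371, -0.1753)
  lambda* = (0.9175)
  f(x*)   = -0.7474

x* = (-1.2371, -0.1753), lambda* = (0.9175)


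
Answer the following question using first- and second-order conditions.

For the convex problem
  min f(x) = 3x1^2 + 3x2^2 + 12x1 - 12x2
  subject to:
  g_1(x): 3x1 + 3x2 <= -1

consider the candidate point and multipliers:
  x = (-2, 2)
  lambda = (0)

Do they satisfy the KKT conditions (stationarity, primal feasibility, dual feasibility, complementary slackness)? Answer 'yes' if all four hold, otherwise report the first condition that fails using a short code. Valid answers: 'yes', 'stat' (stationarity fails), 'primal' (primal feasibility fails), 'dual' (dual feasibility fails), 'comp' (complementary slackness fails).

Gradient of f: grad f(x) = Q x + c = (0, 0)
Constraint values g_i(x) = a_i^T x - b_i:
  g_1((-2, 2)) = 1
Stationarity residual: grad f(x) + sum_i lambda_i a_i = (0, 0)
  -> stationarity OK
Primal feasibility (all g_i <= 0): FAILS
Dual feasibility (all lambda_i >= 0): OK
Complementary slackness (lambda_i * g_i(x) = 0 for all i): OK

Verdict: the first failing condition is primal_feasibility -> primal.

primal


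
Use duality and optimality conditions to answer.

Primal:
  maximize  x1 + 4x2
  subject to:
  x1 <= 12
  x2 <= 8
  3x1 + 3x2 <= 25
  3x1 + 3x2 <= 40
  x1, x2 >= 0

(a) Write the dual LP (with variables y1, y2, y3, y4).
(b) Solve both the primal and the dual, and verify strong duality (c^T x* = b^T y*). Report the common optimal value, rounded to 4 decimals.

The standard primal-dual pair for 'max c^T x s.t. A x <= b, x >= 0' is:
  Dual:  min b^T y  s.t.  A^T y >= c,  y >= 0.

So the dual LP is:
  minimize  12y1 + 8y2 + 25y3 + 40y4
  subject to:
    y1 + 3y3 + 3y4 >= 1
    y2 + 3y3 + 3y4 >= 4
    y1, y2, y3, y4 >= 0

Solving the primal: x* = (0.3333, 8).
  primal value c^T x* = 32.3333.
Solving the dual: y* = (0, 3, 0.3333, 0).
  dual value b^T y* = 32.3333.
Strong duality: c^T x* = b^T y*. Confirmed.

32.3333


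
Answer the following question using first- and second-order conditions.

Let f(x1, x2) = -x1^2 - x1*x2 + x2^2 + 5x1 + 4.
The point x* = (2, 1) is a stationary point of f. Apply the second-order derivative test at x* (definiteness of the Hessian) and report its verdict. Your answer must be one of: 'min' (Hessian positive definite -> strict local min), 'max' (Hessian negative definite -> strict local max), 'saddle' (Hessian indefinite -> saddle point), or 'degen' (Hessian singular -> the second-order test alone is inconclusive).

Compute the Hessian H = grad^2 f:
  H = [[-2, -1], [-1, 2]]
Verify stationarity: grad f(x*) = H x* + g = (0, 0).
Eigenvalues of H: -2.2361, 2.2361.
Eigenvalues have mixed signs, so H is indefinite -> x* is a saddle point.

saddle


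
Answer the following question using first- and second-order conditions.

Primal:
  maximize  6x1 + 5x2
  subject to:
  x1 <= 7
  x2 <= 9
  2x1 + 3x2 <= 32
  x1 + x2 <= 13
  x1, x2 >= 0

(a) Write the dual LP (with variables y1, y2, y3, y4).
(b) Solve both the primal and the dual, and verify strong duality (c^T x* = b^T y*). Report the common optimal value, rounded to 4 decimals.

The standard primal-dual pair for 'max c^T x s.t. A x <= b, x >= 0' is:
  Dual:  min b^T y  s.t.  A^T y >= c,  y >= 0.

So the dual LP is:
  minimize  7y1 + 9y2 + 32y3 + 13y4
  subject to:
    y1 + 2y3 + y4 >= 6
    y2 + 3y3 + y4 >= 5
    y1, y2, y3, y4 >= 0

Solving the primal: x* = (7, 6).
  primal value c^T x* = 72.
Solving the dual: y* = (1, 0, 0, 5).
  dual value b^T y* = 72.
Strong duality: c^T x* = b^T y*. Confirmed.

72


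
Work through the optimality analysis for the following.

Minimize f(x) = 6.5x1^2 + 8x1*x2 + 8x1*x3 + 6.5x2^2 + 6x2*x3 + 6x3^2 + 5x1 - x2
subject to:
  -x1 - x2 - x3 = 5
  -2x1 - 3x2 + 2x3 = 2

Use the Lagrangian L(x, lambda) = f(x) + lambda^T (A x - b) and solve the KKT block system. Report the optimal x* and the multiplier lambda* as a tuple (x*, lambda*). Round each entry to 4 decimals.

Form the Lagrangian:
  L(x, lambda) = (1/2) x^T Q x + c^T x + lambda^T (A x - b)
Stationarity (grad_x L = 0): Q x + c + A^T lambda = 0.
Primal feasibility: A x = b.

This gives the KKT block system:
  [ Q   A^T ] [ x     ]   [-c ]
  [ A    0  ] [ lambda ] = [ b ]

Solving the linear system:
  x*      = (-1.601, -1.1192, -2.2798)
  lambda* = (-44.943, 0.9689)
  f(x*)   = 107.9456

x* = (-1.601, -1.1192, -2.2798), lambda* = (-44.943, 0.9689)


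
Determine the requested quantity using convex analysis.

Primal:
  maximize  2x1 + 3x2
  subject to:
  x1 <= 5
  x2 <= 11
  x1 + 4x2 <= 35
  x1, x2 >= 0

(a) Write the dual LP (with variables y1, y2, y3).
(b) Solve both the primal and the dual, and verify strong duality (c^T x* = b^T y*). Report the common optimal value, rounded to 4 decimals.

The standard primal-dual pair for 'max c^T x s.t. A x <= b, x >= 0' is:
  Dual:  min b^T y  s.t.  A^T y >= c,  y >= 0.

So the dual LP is:
  minimize  5y1 + 11y2 + 35y3
  subject to:
    y1 + y3 >= 2
    y2 + 4y3 >= 3
    y1, y2, y3 >= 0

Solving the primal: x* = (5, 7.5).
  primal value c^T x* = 32.5.
Solving the dual: y* = (1.25, 0, 0.75).
  dual value b^T y* = 32.5.
Strong duality: c^T x* = b^T y*. Confirmed.

32.5


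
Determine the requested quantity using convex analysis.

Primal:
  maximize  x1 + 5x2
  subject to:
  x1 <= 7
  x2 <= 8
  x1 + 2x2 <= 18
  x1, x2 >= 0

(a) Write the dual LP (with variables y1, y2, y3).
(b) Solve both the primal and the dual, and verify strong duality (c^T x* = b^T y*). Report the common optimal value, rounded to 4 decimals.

The standard primal-dual pair for 'max c^T x s.t. A x <= b, x >= 0' is:
  Dual:  min b^T y  s.t.  A^T y >= c,  y >= 0.

So the dual LP is:
  minimize  7y1 + 8y2 + 18y3
  subject to:
    y1 + y3 >= 1
    y2 + 2y3 >= 5
    y1, y2, y3 >= 0

Solving the primal: x* = (2, 8).
  primal value c^T x* = 42.
Solving the dual: y* = (0, 3, 1).
  dual value b^T y* = 42.
Strong duality: c^T x* = b^T y*. Confirmed.

42


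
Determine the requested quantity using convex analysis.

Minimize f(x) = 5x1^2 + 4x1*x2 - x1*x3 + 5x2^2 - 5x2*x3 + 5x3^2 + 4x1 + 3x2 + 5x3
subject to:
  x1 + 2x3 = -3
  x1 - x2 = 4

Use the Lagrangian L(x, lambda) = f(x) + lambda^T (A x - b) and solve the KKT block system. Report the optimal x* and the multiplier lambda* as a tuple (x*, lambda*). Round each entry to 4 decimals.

Form the Lagrangian:
  L(x, lambda) = (1/2) x^T Q x + c^T x + lambda^T (A x - b)
Stationarity (grad_x L = 0): Q x + c + A^T lambda = 0.
Primal feasibility: A x = b.

This gives the KKT block system:
  [ Q   A^T ] [ x     ]   [-c ]
  [ A    0  ] [ lambda ] = [ b ]

Solving the linear system:
  x*      = (1.2329, -2.7671, -2.1164)
  lambda* = (1.7808, -9.1575)
  f(x*)   = 14.0103

x* = (1.2329, -2.7671, -2.1164), lambda* = (1.7808, -9.1575)


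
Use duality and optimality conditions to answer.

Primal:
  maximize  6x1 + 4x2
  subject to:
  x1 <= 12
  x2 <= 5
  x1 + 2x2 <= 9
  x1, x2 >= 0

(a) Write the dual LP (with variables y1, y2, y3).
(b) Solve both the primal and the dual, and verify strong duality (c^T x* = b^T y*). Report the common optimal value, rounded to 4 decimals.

The standard primal-dual pair for 'max c^T x s.t. A x <= b, x >= 0' is:
  Dual:  min b^T y  s.t.  A^T y >= c,  y >= 0.

So the dual LP is:
  minimize  12y1 + 5y2 + 9y3
  subject to:
    y1 + y3 >= 6
    y2 + 2y3 >= 4
    y1, y2, y3 >= 0

Solving the primal: x* = (9, 0).
  primal value c^T x* = 54.
Solving the dual: y* = (0, 0, 6).
  dual value b^T y* = 54.
Strong duality: c^T x* = b^T y*. Confirmed.

54


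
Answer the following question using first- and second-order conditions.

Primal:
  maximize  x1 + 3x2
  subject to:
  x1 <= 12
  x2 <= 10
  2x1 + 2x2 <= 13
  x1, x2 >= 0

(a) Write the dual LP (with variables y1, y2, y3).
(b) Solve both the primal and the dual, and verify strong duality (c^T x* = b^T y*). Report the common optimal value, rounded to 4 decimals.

The standard primal-dual pair for 'max c^T x s.t. A x <= b, x >= 0' is:
  Dual:  min b^T y  s.t.  A^T y >= c,  y >= 0.

So the dual LP is:
  minimize  12y1 + 10y2 + 13y3
  subject to:
    y1 + 2y3 >= 1
    y2 + 2y3 >= 3
    y1, y2, y3 >= 0

Solving the primal: x* = (0, 6.5).
  primal value c^T x* = 19.5.
Solving the dual: y* = (0, 0, 1.5).
  dual value b^T y* = 19.5.
Strong duality: c^T x* = b^T y*. Confirmed.

19.5


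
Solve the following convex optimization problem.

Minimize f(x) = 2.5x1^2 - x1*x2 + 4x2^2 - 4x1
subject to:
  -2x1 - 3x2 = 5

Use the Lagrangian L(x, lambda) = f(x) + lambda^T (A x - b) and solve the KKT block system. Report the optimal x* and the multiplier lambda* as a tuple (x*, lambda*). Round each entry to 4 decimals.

Form the Lagrangian:
  L(x, lambda) = (1/2) x^T Q x + c^T x + lambda^T (A x - b)
Stationarity (grad_x L = 0): Q x + c + A^T lambda = 0.
Primal feasibility: A x = b.

This gives the KKT block system:
  [ Q   A^T ] [ x     ]   [-c ]
  [ A    0  ] [ lambda ] = [ b ]

Solving the linear system:
  x*      = (-0.6629, -1.2247)
  lambda* = (-3.0449)
  f(x*)   = 8.9382

x* = (-0.6629, -1.2247), lambda* = (-3.0449)


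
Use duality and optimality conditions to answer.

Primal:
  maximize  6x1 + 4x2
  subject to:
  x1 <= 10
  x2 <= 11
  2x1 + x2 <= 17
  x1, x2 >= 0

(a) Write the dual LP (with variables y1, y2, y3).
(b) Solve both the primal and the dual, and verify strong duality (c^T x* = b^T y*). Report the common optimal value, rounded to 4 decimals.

The standard primal-dual pair for 'max c^T x s.t. A x <= b, x >= 0' is:
  Dual:  min b^T y  s.t.  A^T y >= c,  y >= 0.

So the dual LP is:
  minimize  10y1 + 11y2 + 17y3
  subject to:
    y1 + 2y3 >= 6
    y2 + y3 >= 4
    y1, y2, y3 >= 0

Solving the primal: x* = (3, 11).
  primal value c^T x* = 62.
Solving the dual: y* = (0, 1, 3).
  dual value b^T y* = 62.
Strong duality: c^T x* = b^T y*. Confirmed.

62


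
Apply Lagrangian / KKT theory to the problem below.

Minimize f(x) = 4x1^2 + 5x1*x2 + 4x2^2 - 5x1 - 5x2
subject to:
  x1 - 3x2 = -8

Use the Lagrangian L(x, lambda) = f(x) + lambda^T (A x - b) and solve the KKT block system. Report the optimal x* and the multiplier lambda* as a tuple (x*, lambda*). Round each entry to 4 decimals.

Form the Lagrangian:
  L(x, lambda) = (1/2) x^T Q x + c^T x + lambda^T (A x - b)
Stationarity (grad_x L = 0): Q x + c + A^T lambda = 0.
Primal feasibility: A x = b.

This gives the KKT block system:
  [ Q   A^T ] [ x     ]   [-c ]
  [ A    0  ] [ lambda ] = [ b ]

Solving the linear system:
  x*      = (-1.1273, 2.2909)
  lambda* = (2.5636)
  f(x*)   = 7.3455

x* = (-1.1273, 2.2909), lambda* = (2.5636)


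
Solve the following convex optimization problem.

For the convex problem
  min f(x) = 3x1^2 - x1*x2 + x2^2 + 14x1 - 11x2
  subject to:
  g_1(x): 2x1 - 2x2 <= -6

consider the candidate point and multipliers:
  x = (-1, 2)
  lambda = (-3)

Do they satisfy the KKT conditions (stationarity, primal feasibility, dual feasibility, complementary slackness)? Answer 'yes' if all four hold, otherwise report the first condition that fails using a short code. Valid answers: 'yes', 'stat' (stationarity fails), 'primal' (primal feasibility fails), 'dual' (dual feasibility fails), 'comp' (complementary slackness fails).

Gradient of f: grad f(x) = Q x + c = (6, -6)
Constraint values g_i(x) = a_i^T x - b_i:
  g_1((-1, 2)) = 0
Stationarity residual: grad f(x) + sum_i lambda_i a_i = (0, 0)
  -> stationarity OK
Primal feasibility (all g_i <= 0): OK
Dual feasibility (all lambda_i >= 0): FAILS
Complementary slackness (lambda_i * g_i(x) = 0 for all i): OK

Verdict: the first failing condition is dual_feasibility -> dual.

dual


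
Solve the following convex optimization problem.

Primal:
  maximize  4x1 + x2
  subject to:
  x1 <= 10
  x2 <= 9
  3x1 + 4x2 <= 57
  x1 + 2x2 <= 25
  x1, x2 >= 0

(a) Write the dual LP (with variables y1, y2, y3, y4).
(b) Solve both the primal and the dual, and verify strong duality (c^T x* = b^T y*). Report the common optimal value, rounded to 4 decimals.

The standard primal-dual pair for 'max c^T x s.t. A x <= b, x >= 0' is:
  Dual:  min b^T y  s.t.  A^T y >= c,  y >= 0.

So the dual LP is:
  minimize  10y1 + 9y2 + 57y3 + 25y4
  subject to:
    y1 + 3y3 + y4 >= 4
    y2 + 4y3 + 2y4 >= 1
    y1, y2, y3, y4 >= 0

Solving the primal: x* = (10, 6.75).
  primal value c^T x* = 46.75.
Solving the dual: y* = (3.25, 0, 0.25, 0).
  dual value b^T y* = 46.75.
Strong duality: c^T x* = b^T y*. Confirmed.

46.75


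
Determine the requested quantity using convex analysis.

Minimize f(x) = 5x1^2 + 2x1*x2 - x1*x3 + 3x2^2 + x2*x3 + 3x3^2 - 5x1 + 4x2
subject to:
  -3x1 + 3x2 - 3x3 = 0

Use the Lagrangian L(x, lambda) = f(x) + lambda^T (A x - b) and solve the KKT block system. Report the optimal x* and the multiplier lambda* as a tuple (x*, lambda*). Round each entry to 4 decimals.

Form the Lagrangian:
  L(x, lambda) = (1/2) x^T Q x + c^T x + lambda^T (A x - b)
Stationarity (grad_x L = 0): Q x + c + A^T lambda = 0.
Primal feasibility: A x = b.

This gives the KKT block system:
  [ Q   A^T ] [ x     ]   [-c ]
  [ A    0  ] [ lambda ] = [ b ]

Solving the linear system:
  x*      = (0.213, -0.1944, -0.4074)
  lambda* = (-0.9506)
  f(x*)   = -0.9213

x* = (0.213, -0.1944, -0.4074), lambda* = (-0.9506)


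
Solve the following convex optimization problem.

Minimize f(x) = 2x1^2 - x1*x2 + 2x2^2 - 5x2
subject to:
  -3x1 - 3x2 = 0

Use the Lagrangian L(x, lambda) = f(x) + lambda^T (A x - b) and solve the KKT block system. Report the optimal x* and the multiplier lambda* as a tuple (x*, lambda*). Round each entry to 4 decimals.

Form the Lagrangian:
  L(x, lambda) = (1/2) x^T Q x + c^T x + lambda^T (A x - b)
Stationarity (grad_x L = 0): Q x + c + A^T lambda = 0.
Primal feasibility: A x = b.

This gives the KKT block system:
  [ Q   A^T ] [ x     ]   [-c ]
  [ A    0  ] [ lambda ] = [ b ]

Solving the linear system:
  x*      = (-0.5, 0.5)
  lambda* = (-0.8333)
  f(x*)   = -1.25

x* = (-0.5, 0.5), lambda* = (-0.8333)


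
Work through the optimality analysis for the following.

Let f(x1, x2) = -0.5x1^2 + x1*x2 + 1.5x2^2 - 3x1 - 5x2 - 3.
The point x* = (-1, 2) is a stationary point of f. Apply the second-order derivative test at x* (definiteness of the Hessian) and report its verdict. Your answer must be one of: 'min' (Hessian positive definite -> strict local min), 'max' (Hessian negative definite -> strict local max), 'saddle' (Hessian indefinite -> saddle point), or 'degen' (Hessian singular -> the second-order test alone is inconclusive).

Compute the Hessian H = grad^2 f:
  H = [[-1, 1], [1, 3]]
Verify stationarity: grad f(x*) = H x* + g = (0, 0).
Eigenvalues of H: -1.2361, 3.2361.
Eigenvalues have mixed signs, so H is indefinite -> x* is a saddle point.

saddle


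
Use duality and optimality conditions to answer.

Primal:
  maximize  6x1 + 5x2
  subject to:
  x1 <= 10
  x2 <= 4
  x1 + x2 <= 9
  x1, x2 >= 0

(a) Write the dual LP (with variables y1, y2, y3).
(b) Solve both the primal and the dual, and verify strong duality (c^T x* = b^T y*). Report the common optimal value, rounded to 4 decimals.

The standard primal-dual pair for 'max c^T x s.t. A x <= b, x >= 0' is:
  Dual:  min b^T y  s.t.  A^T y >= c,  y >= 0.

So the dual LP is:
  minimize  10y1 + 4y2 + 9y3
  subject to:
    y1 + y3 >= 6
    y2 + y3 >= 5
    y1, y2, y3 >= 0

Solving the primal: x* = (9, 0).
  primal value c^T x* = 54.
Solving the dual: y* = (0, 0, 6).
  dual value b^T y* = 54.
Strong duality: c^T x* = b^T y*. Confirmed.

54
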